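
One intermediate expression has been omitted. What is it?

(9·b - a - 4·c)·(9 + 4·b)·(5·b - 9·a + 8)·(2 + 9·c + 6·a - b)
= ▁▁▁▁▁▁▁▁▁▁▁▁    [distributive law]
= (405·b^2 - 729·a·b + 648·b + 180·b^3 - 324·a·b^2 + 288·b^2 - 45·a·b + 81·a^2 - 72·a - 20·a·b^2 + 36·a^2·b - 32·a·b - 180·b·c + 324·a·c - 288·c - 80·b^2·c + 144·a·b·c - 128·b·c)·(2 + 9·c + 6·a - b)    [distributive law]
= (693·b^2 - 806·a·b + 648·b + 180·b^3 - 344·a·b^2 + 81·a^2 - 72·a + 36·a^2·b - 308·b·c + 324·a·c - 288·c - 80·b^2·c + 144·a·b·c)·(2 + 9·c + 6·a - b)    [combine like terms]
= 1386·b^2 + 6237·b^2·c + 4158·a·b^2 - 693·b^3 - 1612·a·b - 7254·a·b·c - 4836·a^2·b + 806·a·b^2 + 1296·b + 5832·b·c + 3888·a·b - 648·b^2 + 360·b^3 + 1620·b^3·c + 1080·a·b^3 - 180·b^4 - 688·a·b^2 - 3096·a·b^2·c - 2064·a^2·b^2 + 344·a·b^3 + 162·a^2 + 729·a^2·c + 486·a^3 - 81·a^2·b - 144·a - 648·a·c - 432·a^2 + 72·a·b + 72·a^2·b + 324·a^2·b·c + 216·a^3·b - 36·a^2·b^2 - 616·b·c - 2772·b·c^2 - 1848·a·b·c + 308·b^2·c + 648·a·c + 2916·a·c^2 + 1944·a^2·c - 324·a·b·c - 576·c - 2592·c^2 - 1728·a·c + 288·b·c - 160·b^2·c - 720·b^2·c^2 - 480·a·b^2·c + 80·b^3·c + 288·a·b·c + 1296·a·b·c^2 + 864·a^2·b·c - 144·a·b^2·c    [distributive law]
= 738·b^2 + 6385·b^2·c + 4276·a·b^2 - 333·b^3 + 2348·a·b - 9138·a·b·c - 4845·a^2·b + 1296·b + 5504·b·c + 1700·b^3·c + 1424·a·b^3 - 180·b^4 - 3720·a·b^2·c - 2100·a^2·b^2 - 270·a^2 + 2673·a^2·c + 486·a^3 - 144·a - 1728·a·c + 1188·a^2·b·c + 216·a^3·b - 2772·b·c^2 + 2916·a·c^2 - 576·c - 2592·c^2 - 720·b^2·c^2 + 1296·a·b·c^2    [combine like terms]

After distributive law, the bracketed line is:

(81·b + 36·b^2 - 9·a - 4·a·b - 36·c - 16·b·c)·(5·b - 9·a + 8)·(2 + 9·c + 6·a - b)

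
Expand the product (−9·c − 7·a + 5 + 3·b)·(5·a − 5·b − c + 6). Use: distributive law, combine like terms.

(−9·c − 7·a + 5 + 3·b)·(5·a − 5·b − c + 6)
= −45·a·c + 45·b·c + 9·c^2 − 54·c − 35·a^2 + 35·a·b + 7·a·c − 42·a + 25·a − 25·b − 5·c + 30 + 15·a·b − 15·b^2 − 3·b·c + 18·b    [distributive law]
= −38·a·c + 42·b·c + 9·c^2 − 59·c − 35·a^2 + 50·a·b − 17·a − 7·b + 30 − 15·b^2    [combine like terms]

−38·a·c + 42·b·c + 9·c^2 − 59·c − 35·a^2 + 50·a·b − 17·a − 7·b + 30 − 15·b^2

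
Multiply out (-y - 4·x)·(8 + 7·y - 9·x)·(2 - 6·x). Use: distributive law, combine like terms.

-16·y + 10·x·y - 14·y² + 42·x·y² + 114·x²·y - 64·x + 264·x² - 216·x³

(-y - 4·x)·(8 + 7·y - 9·x)·(2 - 6·x)
= (-8·y - 7·y² + 9·x·y - 32·x - 28·x·y + 36·x²)·(2 - 6·x)    [distributive law]
= (-8·y - 7·y² - 19·x·y - 32·x + 36·x²)·(2 - 6·x)    [combine like terms]
= -16·y + 48·x·y - 14·y² + 42·x·y² - 38·x·y + 114·x²·y - 64·x + 192·x² + 72·x² - 216·x³    [distributive law]
= -16·y + 10·x·y - 14·y² + 42·x·y² + 114·x²·y - 64·x + 264·x² - 216·x³    [combine like terms]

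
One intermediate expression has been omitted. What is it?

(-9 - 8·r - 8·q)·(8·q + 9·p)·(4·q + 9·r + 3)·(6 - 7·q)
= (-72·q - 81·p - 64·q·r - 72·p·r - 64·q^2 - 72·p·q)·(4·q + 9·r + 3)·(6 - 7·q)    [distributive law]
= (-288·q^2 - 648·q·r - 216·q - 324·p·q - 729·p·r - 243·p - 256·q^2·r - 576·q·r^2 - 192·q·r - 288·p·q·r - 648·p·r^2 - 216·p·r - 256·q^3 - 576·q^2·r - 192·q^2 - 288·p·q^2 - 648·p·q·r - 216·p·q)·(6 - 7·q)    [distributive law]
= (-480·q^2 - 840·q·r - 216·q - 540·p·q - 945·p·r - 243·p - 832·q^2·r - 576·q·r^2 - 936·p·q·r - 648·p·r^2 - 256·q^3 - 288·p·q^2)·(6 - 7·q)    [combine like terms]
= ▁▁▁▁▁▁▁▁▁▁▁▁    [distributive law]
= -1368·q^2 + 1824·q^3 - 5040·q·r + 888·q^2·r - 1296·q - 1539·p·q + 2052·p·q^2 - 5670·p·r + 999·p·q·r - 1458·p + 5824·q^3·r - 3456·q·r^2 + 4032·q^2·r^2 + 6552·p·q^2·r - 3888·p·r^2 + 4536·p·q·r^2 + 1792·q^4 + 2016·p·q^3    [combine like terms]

Applying distributive law to the line above:

-2880·q^2 + 3360·q^3 - 5040·q·r + 5880·q^2·r - 1296·q + 1512·q^2 - 3240·p·q + 3780·p·q^2 - 5670·p·r + 6615·p·q·r - 1458·p + 1701·p·q - 4992·q^2·r + 5824·q^3·r - 3456·q·r^2 + 4032·q^2·r^2 - 5616·p·q·r + 6552·p·q^2·r - 3888·p·r^2 + 4536·p·q·r^2 - 1536·q^3 + 1792·q^4 - 1728·p·q^2 + 2016·p·q^3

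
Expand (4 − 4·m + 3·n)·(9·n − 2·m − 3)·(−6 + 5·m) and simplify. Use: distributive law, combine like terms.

−162·n + 387·m·n − 84·m − 28·m² + 72 − 210·m²·n + 40·m³ − 162·n² + 135·m·n²

(4 − 4·m + 3·n)·(9·n − 2·m − 3)·(−6 + 5·m)
= (36·n − 8·m − 12 − 36·m·n + 8·m² + 12·m + 27·n² − 6·m·n − 9·n)·(−6 + 5·m)    [distributive law]
= (27·n + 4·m − 12 − 42·m·n + 8·m² + 27·n²)·(−6 + 5·m)    [combine like terms]
= −162·n + 135·m·n − 24·m + 20·m² + 72 − 60·m + 252·m·n − 210·m²·n − 48·m² + 40·m³ − 162·n² + 135·m·n²    [distributive law]
= −162·n + 387·m·n − 84·m − 28·m² + 72 − 210·m²·n + 40·m³ − 162·n² + 135·m·n²    [combine like terms]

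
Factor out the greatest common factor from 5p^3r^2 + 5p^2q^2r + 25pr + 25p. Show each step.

5p(p^2r^2 + pq^2r + 5r + 5)

5p^3r^2 + 5p^2q^2r + 25pr + 25p
= 5(p^3r^2 + p^2q^2r + 5pr + 5p)    [factor out 5]
= 5p(p^2r^2 + pq^2r + 5r + 5)    [factor out p]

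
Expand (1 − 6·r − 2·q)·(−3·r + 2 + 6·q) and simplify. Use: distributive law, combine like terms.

(1 − 6·r − 2·q)·(−3·r + 2 + 6·q)
= −3·r + 2 + 6·q + 18·r² − 12·r − 36·q·r + 6·q·r − 4·q − 12·q²    [distributive law]
= −15·r + 2 + 2·q + 18·r² − 30·q·r − 12·q²    [combine like terms]

−15·r + 2 + 2·q + 18·r² − 30·q·r − 12·q²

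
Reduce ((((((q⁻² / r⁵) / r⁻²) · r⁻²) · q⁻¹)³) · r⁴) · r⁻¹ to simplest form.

q⁻⁹·r⁻¹²

((((((q⁻² / r⁵) / r⁻²) · r⁻²) · q⁻¹)³) · r⁴) · r⁻¹
= ((((((q⁻² / r⁵) / r⁻²) · r⁻²)³) · ((q⁻¹)³)) · r⁴) · r⁻¹    [power of a product]
= ((((((q⁻² / r⁵) / r⁻²)³) · ((r⁻²)³)) · ((q⁻¹)³)) · r⁴) · r⁻¹    [power of a product]
= ((((((q⁻² / r⁵)³) / ((r⁻²)³)) · ((r⁻²)³)) · ((q⁻¹)³)) · r⁴) · r⁻¹    [power of a quotient]
= (((((((q⁻²)³) / ((r⁵)³)) / ((r⁻²)³)) · ((r⁻²)³)) · ((q⁻¹)³)) · r⁴) · r⁻¹    [power of a quotient]
= (((((q⁻⁶ / ((r⁵)³)) / ((r⁻²)³)) · ((r⁻²)³)) · ((q⁻¹)³)) · r⁴) · r⁻¹    [power of a power]
= (((((q⁻⁶ / r¹⁵) / ((r⁻²)³)) · ((r⁻²)³)) · ((q⁻¹)³)) · r⁴) · r⁻¹    [power of a power]
= (((((q⁻⁶ / r¹⁵) / r⁻⁶) · ((r⁻²)³)) · ((q⁻¹)³)) · r⁴) · r⁻¹    [power of a power]
= (((((q⁻⁶ / r¹⁵) / r⁻⁶) · r⁻⁶) · ((q⁻¹)³)) · r⁴) · r⁻¹    [power of a power]
= (((((q⁻⁶ / r¹⁵) / r⁻⁶) · r⁻⁶) · q⁻³) · r⁴) · r⁻¹    [power of a power]
= q⁻⁹·r⁻¹²    [quotient of powers; product of powers]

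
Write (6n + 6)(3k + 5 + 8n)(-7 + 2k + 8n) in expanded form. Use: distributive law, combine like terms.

(6n + 6)(3k + 5 + 8n)(-7 + 2k + 8n)
= (18kn + 30n + 48n^2 + 18k + 30 + 48n)(-7 + 2k + 8n)    [distributive law]
= (18kn + 78n + 48n^2 + 18k + 30)(-7 + 2k + 8n)    [combine like terms]
= -126kn + 36k^2n + 144kn^2 - 546n + 156kn + 624n^2 - 336n^2 + 96kn^2 + 384n^3 - 126k + 36k^2 + 144kn - 210 + 60k + 240n    [distributive law]
= 174kn + 36k^2n + 240kn^2 - 306n + 288n^2 + 384n^3 - 66k + 36k^2 - 210    [combine like terms]

174kn + 36k^2n + 240kn^2 - 306n + 288n^2 + 384n^3 - 66k + 36k^2 - 210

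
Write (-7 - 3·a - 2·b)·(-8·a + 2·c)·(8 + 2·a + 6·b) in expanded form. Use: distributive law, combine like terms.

(-7 - 3·a - 2·b)·(-8·a + 2·c)·(8 + 2·a + 6·b)
= (56·a - 14·c + 24·a^2 - 6·a·c + 16·a·b - 4·b·c)·(8 + 2·a + 6·b)    [distributive law]
= 448·a + 112·a^2 + 336·a·b - 112·c - 28·a·c - 84·b·c + 192·a^2 + 48·a^3 + 144·a^2·b - 48·a·c - 12·a^2·c - 36·a·b·c + 128·a·b + 32·a^2·b + 96·a·b^2 - 32·b·c - 8·a·b·c - 24·b^2·c    [distributive law]
= 448·a + 304·a^2 + 464·a·b - 112·c - 76·a·c - 116·b·c + 48·a^3 + 176·a^2·b - 12·a^2·c - 44·a·b·c + 96·a·b^2 - 24·b^2·c    [combine like terms]

448·a + 304·a^2 + 464·a·b - 112·c - 76·a·c - 116·b·c + 48·a^3 + 176·a^2·b - 12·a^2·c - 44·a·b·c + 96·a·b^2 - 24·b^2·c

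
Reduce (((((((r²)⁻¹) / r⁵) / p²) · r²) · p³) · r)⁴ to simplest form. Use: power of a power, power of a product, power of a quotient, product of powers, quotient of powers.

p⁴·r⁻¹⁶

(((((((r²)⁻¹) / r⁵) / p²) · r²) · p³) · r)⁴
= (((((((r²)⁻¹) / r⁵) / p²) · r²) · p³)⁴) · (r⁴)    [power of a product]
= (((((((r²)⁻¹) / r⁵) / p²) · r²)⁴) · ((p³)⁴)) · (r⁴)    [power of a product]
= (((((((r²)⁻¹) / r⁵) / p²)⁴) · ((r²)⁴)) · ((p³)⁴)) · (r⁴)    [power of a product]
= (((((((r²)⁻¹) / r⁵)⁴) / ((p²)⁴)) · ((r²)⁴)) · ((p³)⁴)) · (r⁴)    [power of a quotient]
= (((((((r²)⁻¹)⁴) / ((r⁵)⁴)) / ((p²)⁴)) · ((r²)⁴)) · ((p³)⁴)) · (r⁴)    [power of a quotient]
= ((((((r²)⁻⁴) / ((r⁵)⁴)) / ((p²)⁴)) · ((r²)⁴)) · ((p³)⁴)) · (r⁴)    [power of a power]
= ((((r⁻⁸ / ((r⁵)⁴)) / ((p²)⁴)) · ((r²)⁴)) · ((p³)⁴)) · (r⁴)    [power of a power]
= ((((r⁻⁸ / r²⁰) / ((p²)⁴)) · ((r²)⁴)) · ((p³)⁴)) · (r⁴)    [power of a power]
= (((r⁻²⁸ / ((p²)⁴)) · ((r²)⁴)) · ((p³)⁴)) · (r⁴)    [quotient of powers]
= (((r⁻²⁸ / p⁸) · ((r²)⁴)) · ((p³)⁴)) · (r⁴)    [power of a power]
= (((r⁻²⁸ / p⁸) · r⁸) · ((p³)⁴)) · (r⁴)    [power of a power]
= (((r⁻²⁸ / p⁸) · r⁸) · p¹²) · (r⁴)    [power of a power]
= p⁴·r⁻¹⁶    [quotient of powers; product of powers]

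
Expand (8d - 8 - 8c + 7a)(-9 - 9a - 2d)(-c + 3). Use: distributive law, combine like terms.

(8d - 8 - 8c + 7a)(-9 - 9a - 2d)(-c + 3)
= (-72d - 72ad - 16d² + 72 + 72a + 16d + 72c + 72ac + 16cd - 63a - 63a² - 14ad)(-c + 3)    [distributive law]
= (-56d - 86ad - 16d² + 72 + 9a + 72c + 72ac + 16cd - 63a²)(-c + 3)    [combine like terms]
= 56cd - 168d + 86acd - 258ad + 16cd² - 48d² - 72c + 216 - 9ac + 27a - 72c² + 216c - 72ac² + 216ac - 16c²d + 48cd + 63a²c - 189a²    [distributive law]
= 104cd - 168d + 86acd - 258ad + 16cd² - 48d² + 144c + 216 + 207ac + 27a - 72c² - 72ac² - 16c²d + 63a²c - 189a²    [combine like terms]

104cd - 168d + 86acd - 258ad + 16cd² - 48d² + 144c + 216 + 207ac + 27a - 72c² - 72ac² - 16c²d + 63a²c - 189a²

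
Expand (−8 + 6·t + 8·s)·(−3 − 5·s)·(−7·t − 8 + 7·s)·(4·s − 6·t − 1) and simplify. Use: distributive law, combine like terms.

−338·s·t + 18·t^2 + 1176·t − 808·s + 192 − 272·s^2 − 2654·s^2·t + 282·s·t^2 + 2008·s^3 − 756·t^3 + 420·s^2·t^2 − 1260·s·t^3 + 1960·s^3·t − 1120·s^4

(−8 + 6·t + 8·s)·(−3 − 5·s)·(−7·t − 8 + 7·s)·(4·s − 6·t − 1)
= (24 + 40·s − 18·t − 30·s·t − 24·s − 40·s^2)·(−7·t − 8 + 7·s)·(4·s − 6·t − 1)    [distributive law]
= (24 + 16·s − 18·t − 30·s·t − 40·s^2)·(−7·t − 8 + 7·s)·(4·s − 6·t − 1)    [combine like terms]
= (−168·t − 192 + 168·s − 112·s·t − 128·s + 112·s^2 + 126·t^2 + 144·t − 126·s·t + 210·s·t^2 + 240·s·t − 210·s^2·t + 280·s^2·t + 320·s^2 − 280·s^3)·(4·s − 6·t − 1)    [distributive law]
= (−24·t − 192 + 40·s + 2·s·t + 432·s^2 + 126·t^2 + 210·s·t^2 + 70·s^2·t − 280·s^3)·(4·s − 6·t − 1)    [combine like terms]
= −96·s·t + 144·t^2 + 24·t − 768·s + 1152·t + 192 + 160·s^2 − 240·s·t − 40·s + 8·s^2·t − 12·s·t^2 − 2·s·t + 1728·s^3 − 2592·s^2·t − 432·s^2 + 504·s·t^2 − 756·t^3 − 126·t^2 + 840·s^2·t^2 − 1260·s·t^3 − 210·s·t^2 + 280·s^3·t − 420·s^2·t^2 − 70·s^2·t − 1120·s^4 + 1680·s^3·t + 280·s^3    [distributive law]
= −338·s·t + 18·t^2 + 1176·t − 808·s + 192 − 272·s^2 − 2654·s^2·t + 282·s·t^2 + 2008·s^3 − 756·t^3 + 420·s^2·t^2 − 1260·s·t^3 + 1960·s^3·t − 1120·s^4    [combine like terms]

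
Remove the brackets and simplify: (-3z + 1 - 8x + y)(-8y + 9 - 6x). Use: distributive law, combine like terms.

(-3z + 1 - 8x + y)(-8y + 9 - 6x)
= 24yz - 27z + 18xz - 8y + 9 - 6x + 64xy - 72x + 48x^2 - 8y^2 + 9y - 6xy    [distributive law]
= 24yz - 27z + 18xz + y + 9 - 78x + 58xy + 48x^2 - 8y^2    [combine like terms]

24yz - 27z + 18xz + y + 9 - 78x + 58xy + 48x^2 - 8y^2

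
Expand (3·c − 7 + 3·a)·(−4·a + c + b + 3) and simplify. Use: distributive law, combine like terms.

−9·a·c + 3·c^2 + 3·b·c + 2·c + 37·a − 7·b − 21 − 12·a^2 + 3·a·b

(3·c − 7 + 3·a)·(−4·a + c + b + 3)
= −12·a·c + 3·c^2 + 3·b·c + 9·c + 28·a − 7·c − 7·b − 21 − 12·a^2 + 3·a·c + 3·a·b + 9·a    [distributive law]
= −9·a·c + 3·c^2 + 3·b·c + 2·c + 37·a − 7·b − 21 − 12·a^2 + 3·a·b    [combine like terms]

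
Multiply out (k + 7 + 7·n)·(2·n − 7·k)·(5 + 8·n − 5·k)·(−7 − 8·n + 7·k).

7329·k·n + 9972·k·n^2 − 7812·k^2·n + 4352·k·n^3 − 4554·k^2·n^2 + 973·k^3·n − 3185·k^2 + 1225·k^3 + 245·k^4 − 490·n − 1834·n^2 − 2240·n^3 + 1715·k − 896·n^4

(k + 7 + 7·n)·(2·n − 7·k)·(5 + 8·n − 5·k)·(−7 − 8·n + 7·k)
= (2·k·n − 7·k^2 + 14·n − 49·k + 14·n^2 − 49·k·n)·(5 + 8·n − 5·k)·(−7 − 8·n + 7·k)    [distributive law]
= (−47·k·n − 7·k^2 + 14·n − 49·k + 14·n^2)·(5 + 8·n − 5·k)·(−7 − 8·n + 7·k)    [combine like terms]
= (−235·k·n − 376·k·n^2 + 235·k^2·n − 35·k^2 − 56·k^2·n + 35·k^3 + 70·n + 112·n^2 − 70·k·n − 245·k − 392·k·n + 245·k^2 + 70·n^2 + 112·n^3 − 70·k·n^2)·(−7 − 8·n + 7·k)    [distributive law]
= (−697·k·n − 446·k·n^2 + 179·k^2·n + 210·k^2 + 35·k^3 + 70·n + 182·n^2 − 245·k + 112·n^3)·(−7 − 8·n + 7·k)    [combine like terms]
= 4879·k·n + 5576·k·n^2 − 4879·k^2·n + 3122·k·n^2 + 3568·k·n^3 − 3122·k^2·n^2 − 1253·k^2·n − 1432·k^2·n^2 + 1253·k^3·n − 1470·k^2 − 1680·k^2·n + 1470·k^3 − 245·k^3 − 280·k^3·n + 245·k^4 − 490·n − 560·n^2 + 490·k·n − 1274·n^2 − 1456·n^3 + 1274·k·n^2 + 1715·k + 1960·k·n − 1715·k^2 − 784·n^3 − 896·n^4 + 784·k·n^3    [distributive law]
= 7329·k·n + 9972·k·n^2 − 7812·k^2·n + 4352·k·n^3 − 4554·k^2·n^2 + 973·k^3·n − 3185·k^2 + 1225·k^3 + 245·k^4 − 490·n − 1834·n^2 − 2240·n^3 + 1715·k − 896·n^4    [combine like terms]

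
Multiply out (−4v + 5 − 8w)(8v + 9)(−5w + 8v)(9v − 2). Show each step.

−3168v^3w − 4660v^2w − 2304v^4 + 800v^3 − 833vw + 3176v^2 + 450w − 720v + 2880v^2w^2 + 2600vw^2 − 720w^2

(−4v + 5 − 8w)(8v + 9)(−5w + 8v)(9v − 2)
= (−32v^2 − 36v + 40v + 45 − 64vw − 72w)(−5w + 8v)(9v − 2)    [distributive law]
= (−32v^2 + 4v + 45 − 64vw − 72w)(−5w + 8v)(9v − 2)    [combine like terms]
= (160v^2w − 256v^3 − 20vw + 32v^2 − 225w + 360v + 320vw^2 − 512v^2w + 360w^2 − 576vw)(9v − 2)    [distributive law]
= (−352v^2w − 256v^3 − 596vw + 32v^2 − 225w + 360v + 320vw^2 + 360w^2)(9v − 2)    [combine like terms]
= −3168v^3w + 704v^2w − 2304v^4 + 512v^3 − 5364v^2w + 1192vw + 288v^3 − 64v^2 − 2025vw + 450w + 3240v^2 − 720v + 2880v^2w^2 − 640vw^2 + 3240vw^2 − 720w^2    [distributive law]
= −3168v^3w − 4660v^2w − 2304v^4 + 800v^3 − 833vw + 3176v^2 + 450w − 720v + 2880v^2w^2 + 2600vw^2 − 720w^2    [combine like terms]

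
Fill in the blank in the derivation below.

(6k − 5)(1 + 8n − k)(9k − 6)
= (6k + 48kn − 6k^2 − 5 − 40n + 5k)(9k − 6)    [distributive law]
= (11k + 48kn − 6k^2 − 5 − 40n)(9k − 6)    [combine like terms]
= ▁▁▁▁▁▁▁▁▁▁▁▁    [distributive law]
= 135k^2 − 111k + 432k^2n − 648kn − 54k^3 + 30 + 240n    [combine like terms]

After distributive law, the bracketed line is:

99k^2 − 66k + 432k^2n − 288kn − 54k^3 + 36k^2 − 45k + 30 − 360kn + 240n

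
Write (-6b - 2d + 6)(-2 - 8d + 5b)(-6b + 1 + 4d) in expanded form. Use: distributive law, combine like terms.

(-6b - 2d + 6)(-2 - 8d + 5b)(-6b + 1 + 4d)
= (12b + 48bd - 30b^2 + 4d + 16d^2 - 10bd - 12 - 48d + 30b)(-6b + 1 + 4d)    [distributive law]
= (42b + 38bd - 30b^2 - 44d + 16d^2 - 12)(-6b + 1 + 4d)    [combine like terms]
= -252b^2 + 42b + 168bd - 228b^2d + 38bd + 152bd^2 + 180b^3 - 30b^2 - 120b^2d + 264bd - 44d - 176d^2 - 96bd^2 + 16d^2 + 64d^3 + 72b - 12 - 48d    [distributive law]
= -282b^2 + 114b + 470bd - 348b^2d + 56bd^2 + 180b^3 - 92d - 160d^2 + 64d^3 - 12    [combine like terms]

-282b^2 + 114b + 470bd - 348b^2d + 56bd^2 + 180b^3 - 92d - 160d^2 + 64d^3 - 12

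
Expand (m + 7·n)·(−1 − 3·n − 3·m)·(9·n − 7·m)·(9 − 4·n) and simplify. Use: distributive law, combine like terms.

(m + 7·n)·(−1 − 3·n − 3·m)·(9·n − 7·m)·(9 − 4·n)
= (−m − 3·m·n − 3·m² − 7·n − 21·n² − 21·m·n)·(9·n − 7·m)·(9 − 4·n)    [distributive law]
= (−m − 24·m·n − 3·m² − 7·n − 21·n²)·(9·n − 7·m)·(9 − 4·n)    [combine like terms]
= (−9·m·n + 7·m² − 216·m·n² + 168·m²·n − 27·m²·n + 21·m³ − 63·n² + 49·m·n − 189·n³ + 147·m·n²)·(9 − 4·n)    [distributive law]
= (40·m·n + 7·m² − 69·m·n² + 141·m²·n + 21·m³ − 63·n² − 189·n³)·(9 − 4·n)    [combine like terms]
= 360·m·n − 160·m·n² + 63·m² − 28·m²·n − 621·m·n² + 276·m·n³ + 1269·m²·n − 564·m²·n² + 189·m³ − 84·m³·n − 567·n² + 252·n³ − 1701·n³ + 756·n⁴    [distributive law]
= 360·m·n − 781·m·n² + 63·m² + 1241·m²·n + 276·m·n³ − 564·m²·n² + 189·m³ − 84·m³·n − 567·n² − 1449·n³ + 756·n⁴    [combine like terms]

360·m·n − 781·m·n² + 63·m² + 1241·m²·n + 276·m·n³ − 564·m²·n² + 189·m³ − 84·m³·n − 567·n² − 1449·n³ + 756·n⁴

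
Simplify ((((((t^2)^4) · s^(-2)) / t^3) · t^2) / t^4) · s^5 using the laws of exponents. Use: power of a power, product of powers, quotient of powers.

s^3t^3

((((((t^2)^4) · s^(-2)) / t^3) · t^2) / t^4) · s^5
= ((((t^8 · s^(-2)) / t^3) · t^2) / t^4) · s^5    [power of a power]
= s^3t^3    [quotient of powers; product of powers]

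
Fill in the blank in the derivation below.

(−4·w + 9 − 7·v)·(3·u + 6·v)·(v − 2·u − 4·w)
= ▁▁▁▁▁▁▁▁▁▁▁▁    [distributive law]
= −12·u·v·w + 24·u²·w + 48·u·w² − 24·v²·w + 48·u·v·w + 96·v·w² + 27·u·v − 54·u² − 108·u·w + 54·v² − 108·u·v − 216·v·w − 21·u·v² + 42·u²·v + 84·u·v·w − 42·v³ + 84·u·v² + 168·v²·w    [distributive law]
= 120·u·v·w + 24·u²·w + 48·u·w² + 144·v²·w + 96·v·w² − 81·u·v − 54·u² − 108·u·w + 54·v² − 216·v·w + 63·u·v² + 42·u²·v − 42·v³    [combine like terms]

After distributive law, the bracketed line is:

(−12·u·w − 24·v·w + 27·u + 54·v − 21·u·v − 42·v²)·(v − 2·u − 4·w)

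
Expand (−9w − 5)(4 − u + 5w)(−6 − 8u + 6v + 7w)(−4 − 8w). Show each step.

(−9w − 5)(4 − u + 5w)(−6 − 8u + 6v + 7w)(−4 − 8w)
= (−36w + 9uw − 45w^2 − 20 + 5u − 25w)(−6 − 8u + 6v + 7w)(−4 − 8w)    [distributive law]
= (−61w + 9uw − 45w^2 − 20 + 5u)(−6 − 8u + 6v + 7w)(−4 − 8w)    [combine like terms]
= (366w + 488uw − 366vw − 427w^2 − 54uw − 72u^2w + 54uvw + 63uw^2 + 270w^2 + 360uw^2 − 270vw^2 − 315w^3 + 120 + 160u − 120v − 140w − 30u − 40u^2 + 30uv + 35uw)(−4 − 8w)    [distributive law]
= (226w + 469uw − 366vw − 157w^2 − 72u^2w + 54uvw + 423uw^2 − 270vw^2 − 315w^3 + 120 + 130u − 120v − 40u^2 + 30uv)(−4 − 8w)    [combine like terms]
= −904w − 1808w^2 − 1876uw − 3752uw^2 + 1464vw + 2928vw^2 + 628w^2 + 1256w^3 + 288u^2w + 576u^2w^2 − 216uvw − 432uvw^2 − 1692uw^2 − 3384uw^3 + 1080vw^2 + 2160vw^3 + 1260w^3 + 2520w^4 − 480 − 960w − 520u − 1040uw + 480v + 960vw + 160u^2 + 320u^2w − 120uv − 240uvw    [distributive law]
= −1864w − 1180w^2 − 2916uw − 5444uw^2 + 2424vw + 4008vw^2 + 2516w^3 + 608u^2w + 576u^2w^2 − 456uvw − 432uvw^2 − 3384uw^3 + 2160vw^3 + 2520w^4 − 480 − 520u + 480v + 160u^2 − 120uv    [combine like terms]

−1864w − 1180w^2 − 2916uw − 5444uw^2 + 2424vw + 4008vw^2 + 2516w^3 + 608u^2w + 576u^2w^2 − 456uvw − 432uvw^2 − 3384uw^3 + 2160vw^3 + 2520w^4 − 480 − 520u + 480v + 160u^2 − 120uv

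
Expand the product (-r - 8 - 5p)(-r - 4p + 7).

r^2 + 9pr + r - 3p - 56 + 20p^2

(-r - 8 - 5p)(-r - 4p + 7)
= r^2 + 4pr - 7r + 8r + 32p - 56 + 5pr + 20p^2 - 35p    [distributive law]
= r^2 + 9pr + r - 3p - 56 + 20p^2    [combine like terms]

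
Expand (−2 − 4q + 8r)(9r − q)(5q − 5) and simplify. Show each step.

(−2 − 4q + 8r)(9r − q)(5q − 5)
= (−18r + 2q − 36qr + 4q² + 72r² − 8qr)(5q − 5)    [distributive law]
= (−18r + 2q − 44qr + 4q² + 72r²)(5q − 5)    [combine like terms]
= −90qr + 90r + 10q² − 10q − 220q²r + 220qr + 20q³ − 20q² + 360qr² − 360r²    [distributive law]
= 130qr + 90r − 10q² − 10q − 220q²r + 20q³ + 360qr² − 360r²    [combine like terms]

130qr + 90r − 10q² − 10q − 220q²r + 20q³ + 360qr² − 360r²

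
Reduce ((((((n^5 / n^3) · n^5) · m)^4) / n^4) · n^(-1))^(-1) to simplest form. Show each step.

((((((n^5 / n^3) · n^5) · m)^4) / n^4) · n^(-1))^(-1)
= ((((((n^5 / n^3) · n^5) · m)^4) / n^4)^(-1)) · ((n^(-1))^(-1))    [power of a product]
= ((((((n^5 / n^3) · n^5) · m)^4)^(-1)) / ((n^4)^(-1))) · ((n^(-1))^(-1))    [power of a quotient]
= (((((n^5 / n^3) · n^5) · m)^(-4)) / ((n^4)^(-1))) · ((n^(-1))^(-1))    [power of a power]
= (((((n^5 / n^3) · n^5)^(-4)) · (m^(-4))) / ((n^4)^(-1))) · ((n^(-1))^(-1))    [power of a product]
= (((((n^5 / n^3)^(-4)) · ((n^5)^(-4))) · (m^(-4))) / ((n^4)^(-1))) · ((n^(-1))^(-1))    [power of a product]
= ((((((n^5)^(-4)) / ((n^3)^(-4))) · ((n^5)^(-4))) · (m^(-4))) / ((n^4)^(-1))) · ((n^(-1))^(-1))    [power of a quotient]
= ((((n^(-20) / ((n^3)^(-4))) · ((n^5)^(-4))) · (m^(-4))) / ((n^4)^(-1))) · ((n^(-1))^(-1))    [power of a power]
= ((((n^(-20) / n^(-12)) · ((n^5)^(-4))) · (m^(-4))) / ((n^4)^(-1))) · ((n^(-1))^(-1))    [power of a power]
= (((n^(-8) · ((n^5)^(-4))) · (m^(-4))) / ((n^4)^(-1))) · ((n^(-1))^(-1))    [quotient of powers]
= (((n^(-8) · n^(-20)) · (m^(-4))) / ((n^4)^(-1))) · ((n^(-1))^(-1))    [power of a power]
= ((n^(-28) · (m^(-4))) / ((n^4)^(-1))) · ((n^(-1))^(-1))    [product of powers]
= ((n^(-28) · m^(-4)) / n^(-4)) · ((n^(-1))^(-1))    [power of a power]
= ((n^(-28) · m^(-4)) / n^(-4)) · n    [power of a power]
= m^(-4)n^(-23)    [quotient of powers; product of powers]

m^(-4)n^(-23)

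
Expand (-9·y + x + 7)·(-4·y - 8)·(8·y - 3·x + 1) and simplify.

(-9·y + x + 7)·(-4·y - 8)·(8·y - 3·x + 1)
= (36·y^2 + 72·y - 4·x·y - 8·x - 28·y - 56)·(8·y - 3·x + 1)    [distributive law]
= (36·y^2 + 44·y - 4·x·y - 8·x - 56)·(8·y - 3·x + 1)    [combine like terms]
= 288·y^3 - 108·x·y^2 + 36·y^2 + 352·y^2 - 132·x·y + 44·y - 32·x·y^2 + 12·x^2·y - 4·x·y - 64·x·y + 24·x^2 - 8·x - 448·y + 168·x - 56    [distributive law]
= 288·y^3 - 140·x·y^2 + 388·y^2 - 200·x·y - 404·y + 12·x^2·y + 24·x^2 + 160·x - 56    [combine like terms]

288·y^3 - 140·x·y^2 + 388·y^2 - 200·x·y - 404·y + 12·x^2·y + 24·x^2 + 160·x - 56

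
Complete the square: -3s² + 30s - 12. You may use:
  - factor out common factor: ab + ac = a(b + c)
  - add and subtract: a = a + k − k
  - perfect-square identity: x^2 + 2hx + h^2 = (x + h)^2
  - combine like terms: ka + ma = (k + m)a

-3(s - 5)² + 63

-3s² + 30s - 12
= -3(s² - 10s) - 12    [factor out -3 from the s-terms]
= -3(s² - 10s + 25 - 25) - 12    [add and subtract 25 inside the bracket]
= -3(s - 5)² + 75 - 12    [perfect-square identity]
= -3(s - 5)² + 63    [combine constants]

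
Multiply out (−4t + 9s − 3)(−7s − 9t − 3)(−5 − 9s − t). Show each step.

(−4t + 9s − 3)(−7s − 9t − 3)(−5 − 9s − t)
= (28st + 36t^2 + 12t − 63s^2 − 81st − 27s + 21s + 27t + 9)(−5 − 9s − t)    [distributive law]
= (−53st + 36t^2 + 39t − 63s^2 − 6s + 9)(−5 − 9s − t)    [combine like terms]
= 265st + 477s^2t + 53st^2 − 180t^2 − 324st^2 − 36t^3 − 195t − 351st − 39t^2 + 315s^2 + 567s^3 + 63s^2t + 30s + 54s^2 + 6st − 45 − 81s − 9t    [distributive law]
= −80st + 540s^2t − 271st^2 − 219t^2 − 36t^3 − 204t + 369s^2 + 567s^3 − 51s − 45    [combine like terms]

−80st + 540s^2t − 271st^2 − 219t^2 − 36t^3 − 204t + 369s^2 + 567s^3 − 51s − 45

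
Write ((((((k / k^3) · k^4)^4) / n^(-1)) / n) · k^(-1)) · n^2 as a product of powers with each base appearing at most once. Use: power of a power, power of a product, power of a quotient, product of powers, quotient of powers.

((((((k / k^3) · k^4)^4) / n^(-1)) / n) · k^(-1)) · n^2
= ((((((k / k^3)^4) · ((k^4)^4)) / n^(-1)) / n) · k^(-1)) · n^2    [power of a product]
= ((((((k^4) / ((k^3)^4)) · ((k^4)^4)) / n^(-1)) / n) · k^(-1)) · n^2    [power of a quotient]
= (((((k^4 / k^12) · ((k^4)^4)) / n^(-1)) / n) · k^(-1)) · n^2    [power of a power]
= ((((k^(-8) · ((k^4)^4)) / n^(-1)) / n) · k^(-1)) · n^2    [quotient of powers]
= ((((k^(-8) · k^16) / n^(-1)) / n) · k^(-1)) · n^2    [power of a power]
= (((k^8 / n^(-1)) / n) · k^(-1)) · n^2    [product of powers]
= k^7n^2    [quotient of powers; product of powers]

k^7n^2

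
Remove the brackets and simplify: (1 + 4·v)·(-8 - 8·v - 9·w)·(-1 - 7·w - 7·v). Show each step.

(1 + 4·v)·(-8 - 8·v - 9·w)·(-1 - 7·w - 7·v)
= (-8 - 8·v - 9·w - 32·v - 32·v^2 - 36·v·w)·(-1 - 7·w - 7·v)    [distributive law]
= (-8 - 40·v - 9·w - 32·v^2 - 36·v·w)·(-1 - 7·w - 7·v)    [combine like terms]
= 8 + 56·w + 56·v + 40·v + 280·v·w + 280·v^2 + 9·w + 63·w^2 + 63·v·w + 32·v^2 + 224·v^2·w + 224·v^3 + 36·v·w + 252·v·w^2 + 252·v^2·w    [distributive law]
= 8 + 65·w + 96·v + 379·v·w + 312·v^2 + 63·w^2 + 476·v^2·w + 224·v^3 + 252·v·w^2    [combine like terms]

8 + 65·w + 96·v + 379·v·w + 312·v^2 + 63·w^2 + 476·v^2·w + 224·v^3 + 252·v·w^2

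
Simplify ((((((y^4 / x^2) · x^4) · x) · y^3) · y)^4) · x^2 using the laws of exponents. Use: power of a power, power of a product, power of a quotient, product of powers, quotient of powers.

x^14y^32

((((((y^4 / x^2) · x^4) · x) · y^3) · y)^4) · x^2
= ((((((y^4 / x^2) · x^4) · x) · y^3)^4) · (y^4)) · x^2    [power of a product]
= ((((((y^4 / x^2) · x^4) · x)^4) · ((y^3)^4)) · (y^4)) · x^2    [power of a product]
= ((((((y^4 / x^2) · x^4)^4) · (x^4)) · ((y^3)^4)) · (y^4)) · x^2    [power of a product]
= ((((((y^4 / x^2)^4) · ((x^4)^4)) · (x^4)) · ((y^3)^4)) · (y^4)) · x^2    [power of a product]
= (((((((y^4)^4) / ((x^2)^4)) · ((x^4)^4)) · (x^4)) · ((y^3)^4)) · (y^4)) · x^2    [power of a quotient]
= (((((y^16 / ((x^2)^4)) · ((x^4)^4)) · (x^4)) · ((y^3)^4)) · (y^4)) · x^2    [power of a power]
= (((((y^16 / x^8) · ((x^4)^4)) · (x^4)) · ((y^3)^4)) · (y^4)) · x^2    [power of a power]
= (((((y^16 / x^8) · x^16) · (x^4)) · ((y^3)^4)) · (y^4)) · x^2    [power of a power]
= (((((y^16 / x^8) · x^16) · x^4) · y^12) · (y^4)) · x^2    [power of a power]
= x^14y^32    [quotient of powers; product of powers]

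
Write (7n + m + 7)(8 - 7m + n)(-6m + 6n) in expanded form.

-624mn + 378n^2 + 246m^2n - 330mn^2 + 42n^3 + 246m^2 + 42m^3 - 336m + 336n

(7n + m + 7)(8 - 7m + n)(-6m + 6n)
= (56n - 49mn + 7n^2 + 8m - 7m^2 + mn + 56 - 49m + 7n)(-6m + 6n)    [distributive law]
= (63n - 48mn + 7n^2 - 41m - 7m^2 + 56)(-6m + 6n)    [combine like terms]
= -378mn + 378n^2 + 288m^2n - 288mn^2 - 42mn^2 + 42n^3 + 246m^2 - 246mn + 42m^3 - 42m^2n - 336m + 336n    [distributive law]
= -624mn + 378n^2 + 246m^2n - 330mn^2 + 42n^3 + 246m^2 + 42m^3 - 336m + 336n    [combine like terms]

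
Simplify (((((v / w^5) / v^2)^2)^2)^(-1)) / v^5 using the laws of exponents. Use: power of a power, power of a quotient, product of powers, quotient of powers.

(((((v / w^5) / v^2)^2)^2)^(-1)) / v^5
= ((((v / w^5) / v^2)^2)^(-2)) / v^5    [power of a power]
= (((v / w^5) / v^2)^(-4)) / v^5    [power of a power]
= (((v / w^5)^(-4)) / ((v^2)^(-4))) / v^5    [power of a quotient]
= (((v^(-4)) / ((w^5)^(-4))) / ((v^2)^(-4))) / v^5    [power of a quotient]
= ((v^(-4) / w^(-20)) / ((v^2)^(-4))) / v^5    [power of a power]
= ((v^(-4) / w^(-20)) / v^(-8)) / v^5    [power of a power]
= v^(-1)·w^20    [quotient of powers; product of powers]

v^(-1)·w^20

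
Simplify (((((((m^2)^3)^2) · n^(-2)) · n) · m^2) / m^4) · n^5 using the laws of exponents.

(((((((m^2)^3)^2) · n^(-2)) · n) · m^2) / m^4) · n^5
= ((((((m^2)^6) · n^(-2)) · n) · m^2) / m^4) · n^5    [power of a power]
= ((((m^12 · n^(-2)) · n) · m^2) / m^4) · n^5    [power of a power]
= m^10·n^4    [quotient of powers; product of powers]

m^10·n^4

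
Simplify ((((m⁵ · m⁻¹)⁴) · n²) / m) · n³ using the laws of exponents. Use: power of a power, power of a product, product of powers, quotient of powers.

m¹⁵·n⁵

((((m⁵ · m⁻¹)⁴) · n²) / m) · n³
= (((((m⁵)⁴) · ((m⁻¹)⁴)) · n²) / m) · n³    [power of a product]
= (((m²⁰ · ((m⁻¹)⁴)) · n²) / m) · n³    [power of a power]
= (((m²⁰ · m⁻⁴) · n²) / m) · n³    [power of a power]
= ((m¹⁶ · n²) / m) · n³    [product of powers]
= m¹⁵·n⁵    [quotient of powers; product of powers]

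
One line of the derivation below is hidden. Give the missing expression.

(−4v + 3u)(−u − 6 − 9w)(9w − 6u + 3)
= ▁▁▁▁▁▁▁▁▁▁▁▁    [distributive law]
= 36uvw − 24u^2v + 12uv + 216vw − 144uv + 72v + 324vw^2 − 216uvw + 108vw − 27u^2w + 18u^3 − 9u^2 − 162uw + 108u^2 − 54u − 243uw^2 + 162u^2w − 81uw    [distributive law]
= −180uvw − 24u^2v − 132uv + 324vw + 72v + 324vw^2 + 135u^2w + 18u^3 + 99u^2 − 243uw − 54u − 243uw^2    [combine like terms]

Applying distributive law to the line above:

(4uv + 24v + 36vw − 3u^2 − 18u − 27uw)(9w − 6u + 3)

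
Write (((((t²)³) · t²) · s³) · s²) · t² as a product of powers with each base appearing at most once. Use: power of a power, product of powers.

(((((t²)³) · t²) · s³) · s²) · t²
= (((t⁶ · t²) · s³) · s²) · t²    [power of a power]
= ((t⁸ · s³) · s²) · t²    [product of powers]
= s⁵·t¹⁰    [product of powers]

s⁵·t¹⁰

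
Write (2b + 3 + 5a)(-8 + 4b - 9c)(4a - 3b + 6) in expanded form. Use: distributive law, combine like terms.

224ab + 60b^2 + 48b - 28ab^2 - 24b^3 + 63abc + 54b^2c - 27bc - 336a - 144 - 378ac - 162c - 160a^2 + 80a^2b - 180a^2c

(2b + 3 + 5a)(-8 + 4b - 9c)(4a - 3b + 6)
= (-16b + 8b^2 - 18bc - 24 + 12b - 27c - 40a + 20ab - 45ac)(4a - 3b + 6)    [distributive law]
= (-4b + 8b^2 - 18bc - 24 - 27c - 40a + 20ab - 45ac)(4a - 3b + 6)    [combine like terms]
= -16ab + 12b^2 - 24b + 32ab^2 - 24b^3 + 48b^2 - 72abc + 54b^2c - 108bc - 96a + 72b - 144 - 108ac + 81bc - 162c - 160a^2 + 120ab - 240a + 80a^2b - 60ab^2 + 120ab - 180a^2c + 135abc - 270ac    [distributive law]
= 224ab + 60b^2 + 48b - 28ab^2 - 24b^3 + 63abc + 54b^2c - 27bc - 336a - 144 - 378ac - 162c - 160a^2 + 80a^2b - 180a^2c    [combine like terms]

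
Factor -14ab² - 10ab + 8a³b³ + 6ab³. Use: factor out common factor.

2ab(-7b - 5 + 4a²b² + 3b²)

-14ab² - 10ab + 8a³b³ + 6ab³
= 2(-7ab² - 5ab + 4a³b³ + 3ab³)    [factor out 2]
= 2ab(-7b - 5 + 4a²b² + 3b²)    [factor out ab]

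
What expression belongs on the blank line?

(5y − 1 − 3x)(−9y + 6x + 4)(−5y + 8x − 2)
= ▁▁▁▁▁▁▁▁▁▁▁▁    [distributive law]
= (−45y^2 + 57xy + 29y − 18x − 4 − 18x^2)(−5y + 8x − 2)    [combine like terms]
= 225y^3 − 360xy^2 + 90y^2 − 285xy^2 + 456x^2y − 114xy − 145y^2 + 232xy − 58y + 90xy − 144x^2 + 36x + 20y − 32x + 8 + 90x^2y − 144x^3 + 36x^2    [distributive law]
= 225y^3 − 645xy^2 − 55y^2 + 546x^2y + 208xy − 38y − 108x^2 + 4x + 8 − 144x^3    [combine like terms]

After distributive law, the bracketed line is:

(−45y^2 + 30xy + 20y + 9y − 6x − 4 + 27xy − 18x^2 − 12x)(−5y + 8x − 2)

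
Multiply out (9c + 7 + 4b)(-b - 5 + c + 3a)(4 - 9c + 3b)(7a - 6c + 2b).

-65abc + 102bc^2 + 800b^2c + 180abc^2 - 594bc^3 + 18b^2c^2 - 123ab^2c + 114b^3c + 637ac - 978c^2 + 1604bc + 3132ac^2 - 2268c^3 + 891ac^3 + 486c^4 - 567a^2c - 1701a^2c^2 - 189a^2bc - 1323ab - 426b^2 - 457ab^2 - 194b^3 - 980a + 840c - 280b + 588a^2 + 777a^2b - 12ab^3 - 24b^4 + 252a^2b^2

(9c + 7 + 4b)(-b - 5 + c + 3a)(4 - 9c + 3b)(7a - 6c + 2b)
= (-9bc - 45c + 9c^2 + 27ac - 7b - 35 + 7c + 21a - 4b^2 - 20b + 4bc + 12ab)(4 - 9c + 3b)(7a - 6c + 2b)    [distributive law]
= (-5bc - 38c + 9c^2 + 27ac - 27b - 35 + 21a - 4b^2 + 12ab)(4 - 9c + 3b)(7a - 6c + 2b)    [combine like terms]
= (-20bc + 45bc^2 - 15b^2c - 152c + 342c^2 - 114bc + 36c^2 - 81c^3 + 27bc^2 + 108ac - 243ac^2 + 81abc - 108b + 243bc - 81b^2 - 140 + 315c - 105b + 84a - 189ac + 63ab - 16b^2 + 36b^2c - 12b^3 + 48ab - 108abc + 36ab^2)(7a - 6c + 2b)    [distributive law]
= (109bc + 72bc^2 + 21b^2c + 163c + 378c^2 - 81c^3 - 81ac - 243ac^2 - 27abc - 213b - 97b^2 - 140 + 84a + 111ab - 12b^3 + 36ab^2)(7a - 6c + 2b)    [combine like terms]
= 763abc - 654bc^2 + 218b^2c + 504abc^2 - 432bc^3 + 144b^2c^2 + 147ab^2c - 126b^2c^2 + 42b^3c + 1141ac - 978c^2 + 326bc + 2646ac^2 - 2268c^3 + 756bc^2 - 567ac^3 + 486c^4 - 162bc^3 - 567a^2c + 486ac^2 - 162abc - 1701a^2c^2 + 1458ac^3 - 486abc^2 - 189a^2bc + 162abc^2 - 54ab^2c - 1491ab + 1278bc - 426b^2 - 679ab^2 + 582b^2c - 194b^3 - 980a + 840c - 280b + 588a^2 - 504ac + 168ab + 777a^2b - 666abc + 222ab^2 - 84ab^3 + 72b^3c - 24b^4 + 252a^2b^2 - 216ab^2c + 72ab^3    [distributive law]
= -65abc + 102bc^2 + 800b^2c + 180abc^2 - 594bc^3 + 18b^2c^2 - 123ab^2c + 114b^3c + 637ac - 978c^2 + 1604bc + 3132ac^2 - 2268c^3 + 891ac^3 + 486c^4 - 567a^2c - 1701a^2c^2 - 189a^2bc - 1323ab - 426b^2 - 457ab^2 - 194b^3 - 980a + 840c - 280b + 588a^2 + 777a^2b - 12ab^3 - 24b^4 + 252a^2b^2    [combine like terms]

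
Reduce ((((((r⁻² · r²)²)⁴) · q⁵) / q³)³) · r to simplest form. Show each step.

q⁶·r

((((((r⁻² · r²)²)⁴) · q⁵) / q³)³) · r
= ((((((r⁻² · r²)²)⁴) · q⁵)³) / ((q³)³)) · r    [power of a quotient]
= ((((((r⁻² · r²)²)⁴)³) · ((q⁵)³)) / ((q³)³)) · r    [power of a product]
= (((((r⁻² · r²)²)¹²) · ((q⁵)³)) / ((q³)³)) · r    [power of a power]
= ((((r⁻² · r²)²⁴) · ((q⁵)³)) / ((q³)³)) · r    [power of a power]
= (((((r⁻²)²⁴) · ((r²)²⁴)) · ((q⁵)³)) / ((q³)³)) · r    [power of a product]
= (((r⁻⁴⁸ · ((r²)²⁴)) · ((q⁵)³)) / ((q³)³)) · r    [power of a power]
= (((r⁻⁴⁸ · r⁴⁸) · ((q⁵)³)) / ((q³)³)) · r    [power of a power]
= ((r⁰ · ((q⁵)³)) / ((q³)³)) · r    [product of powers]
= ((r⁰ · q¹⁵) / ((q³)³)) · r    [power of a power]
= ((r⁰ · q¹⁵) / q⁹) · r    [power of a power]
= q⁶·r    [quotient of powers; product of powers]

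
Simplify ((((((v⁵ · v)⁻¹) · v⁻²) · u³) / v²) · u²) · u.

u⁶·v⁻¹⁰

((((((v⁵ · v)⁻¹) · v⁻²) · u³) / v²) · u²) · u
= (((((((v⁵)⁻¹) · (v⁻¹)) · v⁻²) · u³) / v²) · u²) · u    [power of a product]
= (((((v⁻⁵ · (v⁻¹)) · v⁻²) · u³) / v²) · u²) · u    [power of a power]
= ((((v⁻⁶ · v⁻²) · u³) / v²) · u²) · u    [product of powers]
= (((v⁻⁸ · u³) / v²) · u²) · u    [product of powers]
= u⁶·v⁻¹⁰    [quotient of powers; product of powers]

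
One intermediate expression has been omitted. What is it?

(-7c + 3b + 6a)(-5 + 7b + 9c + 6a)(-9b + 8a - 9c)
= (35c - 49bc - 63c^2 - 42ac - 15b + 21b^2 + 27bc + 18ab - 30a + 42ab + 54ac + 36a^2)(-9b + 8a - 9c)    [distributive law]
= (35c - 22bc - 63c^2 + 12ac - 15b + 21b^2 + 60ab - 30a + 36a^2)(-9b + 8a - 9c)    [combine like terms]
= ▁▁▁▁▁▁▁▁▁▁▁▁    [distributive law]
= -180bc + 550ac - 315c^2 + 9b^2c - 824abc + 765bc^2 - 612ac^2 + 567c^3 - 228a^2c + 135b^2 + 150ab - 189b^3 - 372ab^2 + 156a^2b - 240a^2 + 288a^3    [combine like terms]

Applying distributive law to the line above:

-315bc + 280ac - 315c^2 + 198b^2c - 176abc + 198bc^2 + 567bc^2 - 504ac^2 + 567c^3 - 108abc + 96a^2c - 108ac^2 + 135b^2 - 120ab + 135bc - 189b^3 + 168ab^2 - 189b^2c - 540ab^2 + 480a^2b - 540abc + 270ab - 240a^2 + 270ac - 324a^2b + 288a^3 - 324a^2c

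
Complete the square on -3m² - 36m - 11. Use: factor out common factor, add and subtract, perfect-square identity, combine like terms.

-3(m + 6)² + 97

-3m² - 36m - 11
= -3(m² + 12m) - 11    [factor out -3 from the m-terms]
= -3(m² + 12m + 36 - 36) - 11    [add and subtract 36 inside the bracket]
= -3(m + 6)² + 108 - 11    [perfect-square identity]
= -3(m + 6)² + 97    [combine constants]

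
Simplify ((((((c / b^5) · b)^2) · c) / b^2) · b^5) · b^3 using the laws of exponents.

b^(-2)c^3

((((((c / b^5) · b)^2) · c) / b^2) · b^5) · b^3
= ((((((c / b^5)^2) · (b^2)) · c) / b^2) · b^5) · b^3    [power of a product]
= ((((((c^2) / ((b^5)^2)) · (b^2)) · c) / b^2) · b^5) · b^3    [power of a quotient]
= (((((c^2 / b^10) · (b^2)) · c) / b^2) · b^5) · b^3    [power of a power]
= b^(-2)c^3    [quotient of powers; product of powers]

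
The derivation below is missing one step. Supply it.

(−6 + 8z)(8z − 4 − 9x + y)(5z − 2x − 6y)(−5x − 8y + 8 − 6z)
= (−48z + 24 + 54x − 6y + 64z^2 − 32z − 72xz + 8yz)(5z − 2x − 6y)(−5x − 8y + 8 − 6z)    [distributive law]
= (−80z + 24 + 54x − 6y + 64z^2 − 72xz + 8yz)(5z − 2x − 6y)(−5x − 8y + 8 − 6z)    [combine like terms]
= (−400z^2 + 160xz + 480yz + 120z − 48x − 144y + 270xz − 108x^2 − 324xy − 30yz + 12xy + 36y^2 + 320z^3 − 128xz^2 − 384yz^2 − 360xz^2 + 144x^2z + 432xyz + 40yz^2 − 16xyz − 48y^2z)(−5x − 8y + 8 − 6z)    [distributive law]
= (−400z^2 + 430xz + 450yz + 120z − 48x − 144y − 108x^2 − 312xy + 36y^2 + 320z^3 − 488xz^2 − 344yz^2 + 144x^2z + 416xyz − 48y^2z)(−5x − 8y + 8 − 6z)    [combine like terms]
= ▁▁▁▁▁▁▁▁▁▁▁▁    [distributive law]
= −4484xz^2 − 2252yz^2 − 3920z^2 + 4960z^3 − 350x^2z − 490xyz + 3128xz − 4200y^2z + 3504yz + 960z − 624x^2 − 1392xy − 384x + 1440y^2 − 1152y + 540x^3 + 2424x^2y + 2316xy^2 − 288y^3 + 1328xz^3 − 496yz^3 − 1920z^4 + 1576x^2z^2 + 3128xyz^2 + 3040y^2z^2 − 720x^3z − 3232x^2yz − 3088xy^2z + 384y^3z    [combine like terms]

Applying distributive law to the line above:

2000xz^2 + 3200yz^2 − 3200z^2 + 2400z^3 − 2150x^2z − 3440xyz + 3440xz − 2580xz^2 − 2250xyz − 3600y^2z + 3600yz − 2700yz^2 − 600xz − 960yz + 960z − 720z^2 + 240x^2 + 384xy − 384x + 288xz + 720xy + 1152y^2 − 1152y + 864yz + 540x^3 + 864x^2y − 864x^2 + 648x^2z + 1560x^2y + 2496xy^2 − 2496xy + 1872xyz − 180xy^2 − 288y^3 + 288y^2 − 216y^2z − 1600xz^3 − 2560yz^3 + 2560z^3 − 1920z^4 + 2440x^2z^2 + 3904xyz^2 − 3904xz^2 + 2928xz^3 + 1720xyz^2 + 2752y^2z^2 − 2752yz^2 + 2064yz^3 − 720x^3z − 1152x^2yz + 1152x^2z − 864x^2z^2 − 2080x^2yz − 3328xy^2z + 3328xyz − 2496xyz^2 + 240xy^2z + 384y^3z − 384y^2z + 288y^2z^2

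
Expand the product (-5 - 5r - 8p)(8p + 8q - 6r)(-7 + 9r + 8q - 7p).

280p - 626pr + 408pq + 728p^2 + 280q + 160qr - 320q^2 - 210r + 60r^2 - 138pr^2 - 232pqr - 632p^2r - 120qr^2 - 320q^2r + 270r^3 - 64p^2q + 448p^3 - 512pq^2

(-5 - 5r - 8p)(8p + 8q - 6r)(-7 + 9r + 8q - 7p)
= (-40p - 40q + 30r - 40pr - 40qr + 30r^2 - 64p^2 - 64pq + 48pr)(-7 + 9r + 8q - 7p)    [distributive law]
= (-40p - 40q + 30r + 8pr - 40qr + 30r^2 - 64p^2 - 64pq)(-7 + 9r + 8q - 7p)    [combine like terms]
= 280p - 360pr - 320pq + 280p^2 + 280q - 360qr - 320q^2 + 280pq - 210r + 270r^2 + 240qr - 210pr - 56pr + 72pr^2 + 64pqr - 56p^2r + 280qr - 360qr^2 - 320q^2r + 280pqr - 210r^2 + 270r^3 + 240qr^2 - 210pr^2 + 448p^2 - 576p^2r - 512p^2q + 448p^3 + 448pq - 576pqr - 512pq^2 + 448p^2q    [distributive law]
= 280p - 626pr + 408pq + 728p^2 + 280q + 160qr - 320q^2 - 210r + 60r^2 - 138pr^2 - 232pqr - 632p^2r - 120qr^2 - 320q^2r + 270r^3 - 64p^2q + 448p^3 - 512pq^2    [combine like terms]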